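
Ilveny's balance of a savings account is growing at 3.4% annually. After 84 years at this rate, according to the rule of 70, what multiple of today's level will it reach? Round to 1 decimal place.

Doubling time ≈ 70/3.4 = 20.59 years.
84 years / 20.59 ≈ 4.08 doublings → factor 2^4.08 ≈ 16.9.

around 16.9 times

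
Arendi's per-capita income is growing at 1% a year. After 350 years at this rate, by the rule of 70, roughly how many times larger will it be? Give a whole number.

At 1% one doubling takes ≈ 70.00 years; 350 years is 5 of them, so ×32.

around 32 times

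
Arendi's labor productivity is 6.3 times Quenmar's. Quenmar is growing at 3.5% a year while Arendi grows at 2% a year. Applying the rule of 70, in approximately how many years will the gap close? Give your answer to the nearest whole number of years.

approximately 124 years

The growth-rate gap is 3.5% − 2% = 1.5 percentage points.
So the ratio between them halves every 70/1.5 ≈ 46.67 years.
A 6.3 times gap takes log₂(6.3) ≈ 2.66 halvings to close: 2.66 × 46.67 ≈ 124 years.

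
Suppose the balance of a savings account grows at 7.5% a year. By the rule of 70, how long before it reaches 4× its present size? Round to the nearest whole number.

≈ 19 years

At 7.5% it doubles every 70/7.5 ≈ 9.33 years.
4× is 2 doublings, so 2 × 9.33 ≈ 19 years.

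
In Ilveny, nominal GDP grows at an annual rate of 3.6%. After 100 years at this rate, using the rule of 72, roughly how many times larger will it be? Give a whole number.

approximately 32 times

At 3.6% one doubling takes ≈ 20.00 years; 100 years is 5 of them, so ×32.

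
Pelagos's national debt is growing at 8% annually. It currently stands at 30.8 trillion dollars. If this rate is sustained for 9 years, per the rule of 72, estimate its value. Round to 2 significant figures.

roughly 62 trillion dollars

It doubles every 72/8 ≈ 9.00 years, so 9 years is 1.00 doublings.
2^1.00 ≈ 2.00; 30.8 × 2.00 ≈ 62 trillion dollars.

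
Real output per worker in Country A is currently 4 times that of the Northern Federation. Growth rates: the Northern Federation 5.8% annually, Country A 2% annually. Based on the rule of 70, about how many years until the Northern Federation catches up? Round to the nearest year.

about 37 years

The growth-rate gap is 5.8% − 2% = 3.8 percentage points.
So the ratio between them halves every 70/3.8 ≈ 18.42 years.
A 4 times gap closes after 2 halvings: 2 × 18.42 ≈ 37 years.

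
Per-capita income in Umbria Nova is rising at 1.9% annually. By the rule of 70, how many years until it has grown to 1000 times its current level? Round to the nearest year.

Doubling time ≈ 70/1.9 = 36.84 years.
1000× is log₂ 1000 ≈ 9.97 doublings, so ≈ 9.97 × 36.84 = 367 years.

≈ 367 years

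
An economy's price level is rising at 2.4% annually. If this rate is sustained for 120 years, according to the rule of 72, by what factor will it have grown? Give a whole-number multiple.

around 16 times

At 2.4% one doubling takes ≈ 30.00 years; 120 years is 4 of them, so ×16.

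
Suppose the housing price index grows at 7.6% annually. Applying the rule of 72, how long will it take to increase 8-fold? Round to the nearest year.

One doubling takes 72/7.6 = 9.47 years.
8× is 3 doublings, so 3 × 9.47 ≈ 28 years.

28 years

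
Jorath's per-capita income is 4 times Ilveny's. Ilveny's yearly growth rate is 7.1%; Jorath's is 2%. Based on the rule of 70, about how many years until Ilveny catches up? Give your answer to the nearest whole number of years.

≈ 27 years

Ilveny gains on Jorath at 7.1% − 2% = 5.1 points a year.
At that relative rate the gap halves every 70/5.1 ≈ 13.73 years.
A 4 times gap closes after 2 halvings: 2 × 13.73 ≈ 27 years.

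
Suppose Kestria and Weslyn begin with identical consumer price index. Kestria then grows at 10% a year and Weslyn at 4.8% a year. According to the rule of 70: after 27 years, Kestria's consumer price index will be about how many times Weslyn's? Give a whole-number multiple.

≈ 4 times

Only the 5.2-point difference matters.
70/5.2 ≈ 13.46 years per doubling of the ratio; 27 years gives 2.01 doublings, so ≈ 4×.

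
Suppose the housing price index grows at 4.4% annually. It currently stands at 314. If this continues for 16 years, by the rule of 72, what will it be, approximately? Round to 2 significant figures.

around 620

Doubling time ≈ 72/4.4 = 16.36 years.
16 years is 16/16.36 ≈ 0.98 doublings, a factor of 2^0.98 ≈ 1.97.
314 × 1.97 ≈ 620.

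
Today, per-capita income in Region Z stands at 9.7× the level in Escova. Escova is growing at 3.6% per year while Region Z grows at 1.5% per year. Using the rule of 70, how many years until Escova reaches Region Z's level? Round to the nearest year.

The growth-rate gap is 3.6% − 1.5% = 2.1 percentage points.
So the ratio between them halves every 70/2.1 ≈ 33.33 years.
A 9.7× gap takes log₂(9.7) ≈ 3.28 halvings to close: 3.28 × 33.33 ≈ 109 years.

roughly 109 years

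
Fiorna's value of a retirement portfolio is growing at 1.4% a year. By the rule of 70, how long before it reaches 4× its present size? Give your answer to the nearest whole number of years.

roughly 100 years

One doubling takes 70/1.4 = 50.00 years.
4 = 2^2, so 2 doublings → 100 years.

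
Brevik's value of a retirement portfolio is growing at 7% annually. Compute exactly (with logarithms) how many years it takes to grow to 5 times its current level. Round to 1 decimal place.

t = ln(5) / ln(1 + 0.07) = 1.6094 / 0.067659 ≈ 23.79.

23.8 years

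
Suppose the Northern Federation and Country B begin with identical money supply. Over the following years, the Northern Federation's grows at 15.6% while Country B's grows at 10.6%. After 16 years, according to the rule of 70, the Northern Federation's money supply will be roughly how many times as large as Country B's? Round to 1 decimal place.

the Northern Federation pulls ahead at 5 pp per year, so the ratio doubles every 70/5 ≈ 14.00 years.
In 16 years that's 1.14 doublings: 2^1.14 ≈ 2.2.

approximately 2.2 times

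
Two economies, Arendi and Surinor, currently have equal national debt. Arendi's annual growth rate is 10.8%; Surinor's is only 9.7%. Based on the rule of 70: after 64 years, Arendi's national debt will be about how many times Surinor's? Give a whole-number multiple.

Arendi pulls ahead at 1.1 pp per year, so the ratio doubles every 70/1.1 ≈ 63.64 years.
In 64 years that's 1.01 doublings: 2^1.01 ≈ 2.

roughly 2 times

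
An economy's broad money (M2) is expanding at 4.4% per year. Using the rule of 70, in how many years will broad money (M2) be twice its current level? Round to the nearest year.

At 4.4%, doubling takes about 70/4.4 = 15.91 years.

roughly 16 years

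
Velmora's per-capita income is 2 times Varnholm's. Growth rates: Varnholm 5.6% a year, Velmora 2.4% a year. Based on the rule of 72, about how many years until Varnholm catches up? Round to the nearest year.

What matters is the difference: 3.2 pp.
Rule of 72 on the gap: the ratio halves every 72/3.2 ≈ 22.50 years.
A 2 times gap closes after 1 halving: 1 × 22.50 ≈ 23 years.

roughly 23 years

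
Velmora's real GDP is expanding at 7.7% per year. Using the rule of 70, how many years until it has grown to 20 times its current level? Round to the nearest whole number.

about 39 years

Doubling time ≈ 70/7.7 = 9.09 years.
20× is log₂ 20 ≈ 4.32 doublings, so ≈ 4.32 × 9.09 = 39 years.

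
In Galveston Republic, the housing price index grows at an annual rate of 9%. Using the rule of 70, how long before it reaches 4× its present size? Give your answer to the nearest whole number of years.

about 16 years

One doubling takes 70/9 = 7.78 years.
4 = 2^2, so 2 doublings → 16 years.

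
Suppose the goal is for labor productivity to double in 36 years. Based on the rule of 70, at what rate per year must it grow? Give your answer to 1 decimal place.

roughly 1.9%

70 / 36 ≈ 1.94, so about 1.9% per year.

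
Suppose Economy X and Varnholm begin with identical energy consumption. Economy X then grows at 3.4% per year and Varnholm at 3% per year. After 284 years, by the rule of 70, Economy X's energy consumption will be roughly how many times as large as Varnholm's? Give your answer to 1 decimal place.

Rate gap = 3.4% − 3% = 0.4 points.
The ratio doubles every 70/0.4 ≈ 175.00 years.
284/175.00 ≈ 1.62 doublings → ratio ≈ 2^1.62 ≈ 3.1.

about 3.1 times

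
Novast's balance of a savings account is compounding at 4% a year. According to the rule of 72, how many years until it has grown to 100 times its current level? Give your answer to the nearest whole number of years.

Doubling time ≈ 72/4 = 18.00 years.
Reaching 100× takes log₂(100) ≈ 6.64 doublings.
6.64 × 18.00 ≈ 120 years.

approximately 120 years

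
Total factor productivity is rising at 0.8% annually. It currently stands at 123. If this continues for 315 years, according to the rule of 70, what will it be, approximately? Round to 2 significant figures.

about 1500

It doubles every 70/0.8 ≈ 87.50 years, so 315 years is 3.60 doublings.
2^3.60 ≈ 12.13; 123 × 12.13 ≈ 1500.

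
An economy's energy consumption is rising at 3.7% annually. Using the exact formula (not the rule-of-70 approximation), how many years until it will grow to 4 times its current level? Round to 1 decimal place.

38.2 years

t = ln(4) / ln(1 + 0.037) = 1.3863 / 0.036332 ≈ 38.16.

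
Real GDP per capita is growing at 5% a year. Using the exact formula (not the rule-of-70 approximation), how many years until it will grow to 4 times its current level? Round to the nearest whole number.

t = ln(4) / ln(1 + 0.05) = 1.3863 / 0.048790 ≈ 28.41.
≈ 28 years.

28 years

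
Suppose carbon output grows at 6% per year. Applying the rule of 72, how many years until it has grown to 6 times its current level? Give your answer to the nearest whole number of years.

≈ 31 years

At 6% it doubles every 72/6 ≈ 12.00 years.
6× is log₂ 6 ≈ 2.58 doublings, so ≈ 2.58 × 12.00 = 31 years.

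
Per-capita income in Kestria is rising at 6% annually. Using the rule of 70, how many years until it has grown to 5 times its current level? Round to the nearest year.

about 27 years

Doubling time ≈ 70/6 = 11.67 years.
5× is log₂ 5 ≈ 2.32 doublings, so ≈ 2.32 × 11.67 = 27 years.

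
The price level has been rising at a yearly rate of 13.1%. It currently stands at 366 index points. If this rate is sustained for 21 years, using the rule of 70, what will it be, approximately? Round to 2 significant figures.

5600 index points

It doubles every 70/13.1 ≈ 5.34 years, so 21 years is 3.93 doublings.
2^3.93 ≈ 15.24; 366 × 15.24 ≈ 5600 index points.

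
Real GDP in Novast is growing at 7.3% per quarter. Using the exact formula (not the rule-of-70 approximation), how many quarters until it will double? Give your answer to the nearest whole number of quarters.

t = ln(2) / ln(1 + 0.073) = 0.6931 / 0.070458 ≈ 9.84.
≈ 10 quarters.

10 quarters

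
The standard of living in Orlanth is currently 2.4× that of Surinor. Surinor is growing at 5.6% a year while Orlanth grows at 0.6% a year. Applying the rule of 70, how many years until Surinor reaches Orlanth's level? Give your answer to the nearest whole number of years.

Surinor gains on Orlanth at 5.6% − 0.6% = 5 points a year.
At that relative rate the gap halves every 70/5 ≈ 14.00 years.
A 2.4× gap takes log₂(2.4) ≈ 1.26 halvings to close: 1.26 × 14.00 ≈ 18 years.

around 18 years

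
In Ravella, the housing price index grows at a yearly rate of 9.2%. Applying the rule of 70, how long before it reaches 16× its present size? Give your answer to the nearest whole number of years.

approximately 30 years

At 9.2% it doubles every 70/9.2 ≈ 7.61 years.
16 = 2^4, so 4 doublings → 30 years.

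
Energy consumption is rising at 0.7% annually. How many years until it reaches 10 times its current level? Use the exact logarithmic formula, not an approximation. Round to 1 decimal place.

t = ln(10) / ln(1 + 0.007) = 2.3026 / 0.006976 ≈ 330.07.

330.1 years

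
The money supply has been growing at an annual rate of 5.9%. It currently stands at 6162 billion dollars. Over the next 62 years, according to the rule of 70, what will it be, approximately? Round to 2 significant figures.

about 230000 billion dollars

It doubles every 70/5.9 ≈ 11.86 years, so 62 years is 5.23 doublings.
2^5.23 ≈ 37.53; 6162 × 37.53 ≈ 230000 billion dollars.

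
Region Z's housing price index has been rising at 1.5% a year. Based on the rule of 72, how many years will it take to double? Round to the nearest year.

Doubling time ≈ 72 / 1.5 = 48.00 years.

around 48 years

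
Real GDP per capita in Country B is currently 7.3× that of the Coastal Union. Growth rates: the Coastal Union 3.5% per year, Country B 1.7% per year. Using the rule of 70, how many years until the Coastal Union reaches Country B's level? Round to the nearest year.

approximately 112 years

The growth-rate gap is 3.5% − 1.7% = 1.8 percentage points.
So the ratio between them halves every 70/1.8 ≈ 38.89 years.
A 7.3× gap takes log₂(7.3) ≈ 2.87 halvings to close: 2.87 × 38.89 ≈ 112 years.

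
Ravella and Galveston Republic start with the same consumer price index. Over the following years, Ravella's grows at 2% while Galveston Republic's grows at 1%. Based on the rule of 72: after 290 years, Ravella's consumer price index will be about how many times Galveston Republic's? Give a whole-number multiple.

approximately 16 times

Rate gap = 2% − 1% = 1 point.
The ratio doubles every 72/1 ≈ 72.00 years.
290/72.00 ≈ 4.03 doublings → ratio ≈ 2^4.03 ≈ 16.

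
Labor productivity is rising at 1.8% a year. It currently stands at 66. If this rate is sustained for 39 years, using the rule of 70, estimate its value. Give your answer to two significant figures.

about 130

It doubles every 70/1.8 ≈ 38.89 years, so 39 years is 1.00 doublings.
2^1.00 ≈ 2.00; 66 × 2.00 ≈ 130.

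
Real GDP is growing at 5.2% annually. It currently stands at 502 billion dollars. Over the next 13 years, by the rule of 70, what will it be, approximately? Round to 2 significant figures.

≈ 980 billion dollars

It doubles every 70/5.2 ≈ 13.46 years, so 13 years is 0.97 doublings.
2^0.97 ≈ 1.96; 502 × 1.96 ≈ 980 billion dollars.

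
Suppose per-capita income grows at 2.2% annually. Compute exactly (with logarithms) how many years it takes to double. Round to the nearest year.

t = ln(2) / ln(1 + 0.022) = 0.6931 / 0.021761 ≈ 31.85.
≈ 32 years.

32 years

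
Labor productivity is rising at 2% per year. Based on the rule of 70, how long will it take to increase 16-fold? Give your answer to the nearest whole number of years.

At 2% it doubles every 70/2 ≈ 35.00 years.
Getting to 16× needs 4 doublings: 4 × 35.00 ≈ 140 years.

≈ 140 years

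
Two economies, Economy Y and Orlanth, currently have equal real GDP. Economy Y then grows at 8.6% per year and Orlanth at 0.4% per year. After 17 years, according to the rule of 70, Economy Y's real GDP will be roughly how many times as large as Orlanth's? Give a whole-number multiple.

approximately 4 times

Only the 8.2-point difference matters.
70/8.2 ≈ 8.54 years per doubling of the ratio; 17 years gives 1.99 doublings, so ≈ 4×.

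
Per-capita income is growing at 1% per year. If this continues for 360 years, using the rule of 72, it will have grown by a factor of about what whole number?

At 1% one doubling takes ≈ 72.00 years; 360 years is 5 of them, so ×32.

around 32 times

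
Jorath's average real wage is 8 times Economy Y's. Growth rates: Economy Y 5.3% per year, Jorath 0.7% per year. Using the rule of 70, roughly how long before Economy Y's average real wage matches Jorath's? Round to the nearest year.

What matters is the difference: 4.6 pp.
Rule of 70 on the gap: the ratio halves every 70/4.6 ≈ 15.22 years.
An 8 times gap closes after 3 halvings: 3 × 15.22 ≈ 46 years.

≈ 46 years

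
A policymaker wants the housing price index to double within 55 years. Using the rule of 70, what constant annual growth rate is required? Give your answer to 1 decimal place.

70 / 55 ≈ 1.27, so about 1.3% a year.

approximately 1.3% a year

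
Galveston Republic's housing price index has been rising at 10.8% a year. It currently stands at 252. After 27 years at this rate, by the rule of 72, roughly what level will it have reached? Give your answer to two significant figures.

roughly 4200

It doubles every 72/10.8 ≈ 6.67 years, so 27 years is 4.05 doublings.
2^4.05 ≈ 16.56; 252 × 16.56 ≈ 4200.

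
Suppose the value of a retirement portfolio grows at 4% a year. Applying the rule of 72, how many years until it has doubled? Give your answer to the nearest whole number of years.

roughly 18 years

At 4%, doubling takes about 72/4 = 18.00 years.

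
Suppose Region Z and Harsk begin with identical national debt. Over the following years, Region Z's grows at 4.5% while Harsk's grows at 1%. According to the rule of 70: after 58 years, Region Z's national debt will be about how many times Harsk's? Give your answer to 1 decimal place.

approximately 7.5 times

Rate gap = 4.5% − 1% = 3.5 points.
The ratio doubles every 70/3.5 ≈ 20.00 years.
58/20.00 ≈ 2.90 doublings → ratio ≈ 2^2.90 ≈ 7.5.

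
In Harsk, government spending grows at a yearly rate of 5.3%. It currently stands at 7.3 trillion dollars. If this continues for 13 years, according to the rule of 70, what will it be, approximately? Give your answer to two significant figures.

14 trillion dollars

Doubling time ≈ 70/5.3 = 13.21 years.
13 years is 13/13.21 ≈ 0.98 doublings, a factor of 2^0.98 ≈ 1.97.
7.3 × 1.97 ≈ 14 trillion dollars.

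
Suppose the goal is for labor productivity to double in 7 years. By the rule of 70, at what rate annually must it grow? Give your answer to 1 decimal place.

70 / 7 ≈ 10.00, so about 10.0% annually.

roughly 10.0%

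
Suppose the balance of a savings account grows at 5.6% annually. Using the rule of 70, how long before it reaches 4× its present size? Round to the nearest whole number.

One doubling takes 70/5.6 = 12.50 years.
Getting to 4× needs 2 doublings: 2 × 12.50 ≈ 25 years.

≈ 25 years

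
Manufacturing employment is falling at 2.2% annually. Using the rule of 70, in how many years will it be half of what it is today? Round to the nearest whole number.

around 32 years

The rule works in reverse for decay: 70/2.2 ≈ 31.82 years to halve.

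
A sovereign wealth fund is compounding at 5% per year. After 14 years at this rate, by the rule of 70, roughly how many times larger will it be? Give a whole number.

At 5% one doubling takes ≈ 14.00 years; 14 years is 1 of them, so ×2.

about 2 times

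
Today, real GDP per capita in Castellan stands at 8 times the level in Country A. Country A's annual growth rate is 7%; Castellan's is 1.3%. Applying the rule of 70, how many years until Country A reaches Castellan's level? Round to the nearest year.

The growth-rate gap is 7% − 1.3% = 5.7 percentage points.
So the ratio between them halves every 70/5.7 ≈ 12.28 years.
An 8 times gap closes after 3 halvings: 3 × 12.28 ≈ 37 years.

roughly 37 years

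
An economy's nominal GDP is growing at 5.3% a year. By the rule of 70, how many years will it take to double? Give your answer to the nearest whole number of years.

roughly 13 years

Doubling time ≈ 70 / 5.3 = 13.21 years.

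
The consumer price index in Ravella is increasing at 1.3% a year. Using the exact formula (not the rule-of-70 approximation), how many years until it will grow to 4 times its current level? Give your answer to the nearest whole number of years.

t = ln(4) / ln(1 + 0.013) = 1.3863 / 0.012916 ≈ 107.33.
≈ 107 years.

107 years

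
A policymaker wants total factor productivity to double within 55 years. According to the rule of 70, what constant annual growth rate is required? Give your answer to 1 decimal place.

roughly 1.3%

70 / 55 ≈ 1.27, so about 1.3% a year.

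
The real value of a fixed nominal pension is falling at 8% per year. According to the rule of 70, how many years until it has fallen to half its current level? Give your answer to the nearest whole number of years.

Falling at 8%, it halves about every 70/8 = 8.75 years.

approximately 9 years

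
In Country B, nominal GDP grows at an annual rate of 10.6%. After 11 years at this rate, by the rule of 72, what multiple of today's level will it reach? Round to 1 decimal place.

around 3.1 times

Doubling time ≈ 72/10.6 = 6.79 years.
11 years / 6.79 ≈ 1.62 doublings → factor 2^1.62 ≈ 3.1.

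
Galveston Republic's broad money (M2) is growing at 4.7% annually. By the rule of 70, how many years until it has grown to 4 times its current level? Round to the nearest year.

about 30 years

Doubling time ≈ 70/4.7 = 14.89 years.
4× is 2 doublings, so 2 × 14.89 ≈ 30 years.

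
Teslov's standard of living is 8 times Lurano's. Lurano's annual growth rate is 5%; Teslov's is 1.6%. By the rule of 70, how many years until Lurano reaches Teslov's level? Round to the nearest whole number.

Lurano gains on Teslov at 5% − 1.6% = 3.4 points a year.
At that relative rate the gap halves every 70/3.4 ≈ 20.59 years.
An 8 times gap closes after 3 halvings: 3 × 20.59 ≈ 62 years.

around 62 years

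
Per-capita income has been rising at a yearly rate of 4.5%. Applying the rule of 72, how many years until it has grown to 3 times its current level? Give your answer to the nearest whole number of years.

At 4.5% it doubles every 72/4.5 ≈ 16.00 years.
Reaching 3× takes log₂(3) ≈ 1.58 doublings.
1.58 × 16.00 ≈ 25 years.

around 25 years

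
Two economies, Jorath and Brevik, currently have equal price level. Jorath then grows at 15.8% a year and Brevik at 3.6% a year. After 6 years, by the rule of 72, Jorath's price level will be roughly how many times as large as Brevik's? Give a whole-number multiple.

Rate gap = 15.8% − 3.6% = 12.2 points.
The ratio doubles every 72/12.2 ≈ 5.90 years.
6/5.90 ≈ 1.02 doublings → ratio ≈ 2^1.02 ≈ 2.

approximately 2 times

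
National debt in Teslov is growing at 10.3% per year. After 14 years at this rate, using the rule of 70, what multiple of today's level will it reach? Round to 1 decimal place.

4.2 times

Doubles every ≈ 6.80 years (70/10.3).
14 years is 2.06 doublings; 2^2.06 ≈ 4.2×.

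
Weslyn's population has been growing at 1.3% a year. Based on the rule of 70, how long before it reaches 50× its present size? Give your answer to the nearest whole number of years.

around 304 years

At 1.3% it doubles every 70/1.3 ≈ 53.85 years.
Reaching 50× takes log₂(50) ≈ 5.64 doublings.
5.64 × 53.85 ≈ 304 years.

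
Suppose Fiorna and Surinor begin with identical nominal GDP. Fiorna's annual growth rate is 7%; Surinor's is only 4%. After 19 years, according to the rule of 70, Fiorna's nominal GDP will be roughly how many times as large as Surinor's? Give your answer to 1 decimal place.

Rate gap = 7% − 4% = 3 points.
The ratio doubles every 70/3 ≈ 23.33 years.
19/23.33 ≈ 0.81 doublings → ratio ≈ 2^0.81 ≈ 1.8.

approximately 1.8 times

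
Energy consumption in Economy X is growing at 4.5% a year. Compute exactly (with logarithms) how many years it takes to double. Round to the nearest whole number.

t = ln(2) / ln(1 + 0.045) = 0.6931 / 0.044017 ≈ 15.75.
≈ 16 years.

16 years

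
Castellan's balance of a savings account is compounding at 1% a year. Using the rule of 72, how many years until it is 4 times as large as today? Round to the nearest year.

Doubling time ≈ 72/1 = 72.00 years.
4× is 2 doublings, so 2 × 72.00 ≈ 144 years.

144 years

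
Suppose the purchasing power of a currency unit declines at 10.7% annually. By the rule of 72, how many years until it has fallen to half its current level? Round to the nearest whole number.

The rule works in reverse for decay: 72/10.7 ≈ 6.73 years to halve.

roughly 7 years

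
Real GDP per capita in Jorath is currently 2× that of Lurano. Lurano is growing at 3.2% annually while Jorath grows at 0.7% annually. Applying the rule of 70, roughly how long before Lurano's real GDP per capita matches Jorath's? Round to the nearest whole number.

What matters is the difference: 2.5 pp.
Rule of 70 on the gap: the ratio halves every 70/2.5 ≈ 28.00 years.
A 2× gap closes after 1 halving: 1 × 28.00 ≈ 28 years.

28 years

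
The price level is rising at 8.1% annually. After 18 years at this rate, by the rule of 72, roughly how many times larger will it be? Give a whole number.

At 8.1% one doubling takes ≈ 8.89 years; 18 years is 2 of them, so ×4.

roughly 4 times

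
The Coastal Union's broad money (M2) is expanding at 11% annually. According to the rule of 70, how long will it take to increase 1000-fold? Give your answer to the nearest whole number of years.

approximately 63 years

At 11% it doubles every 70/11 ≈ 6.36 years.
1000× is log₂ 1000 ≈ 9.97 doublings, so ≈ 9.97 × 6.36 = 63 years.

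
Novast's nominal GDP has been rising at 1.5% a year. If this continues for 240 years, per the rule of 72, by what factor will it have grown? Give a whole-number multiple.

32 times

At 1.5% one doubling takes ≈ 48.00 years; 240 years is 5 of them, so ×32.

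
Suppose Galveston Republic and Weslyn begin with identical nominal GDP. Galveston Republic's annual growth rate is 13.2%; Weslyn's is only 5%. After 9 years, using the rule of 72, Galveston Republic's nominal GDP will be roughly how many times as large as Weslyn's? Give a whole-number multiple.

around 2 times

Galveston Republic pulls ahead at 8.2 pp per year, so the ratio doubles every 72/8.2 ≈ 8.78 years.
In 9 years that's 1.03 doublings: 2^1.03 ≈ 2.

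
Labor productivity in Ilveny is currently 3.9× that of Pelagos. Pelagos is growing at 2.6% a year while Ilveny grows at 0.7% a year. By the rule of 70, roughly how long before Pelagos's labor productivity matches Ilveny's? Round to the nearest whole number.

The growth-rate gap is 2.6% − 0.7% = 1.9 percentage points.
So the ratio between them halves every 70/1.9 ≈ 36.84 years.
A 3.9× gap takes log₂(3.9) ≈ 1.96 halvings to close: 1.96 × 36.84 ≈ 72 years.

around 72 years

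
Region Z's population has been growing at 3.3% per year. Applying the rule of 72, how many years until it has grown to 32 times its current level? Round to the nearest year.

roughly 109 years

At 3.3% it doubles every 72/3.3 ≈ 21.82 years.
32× is 5 doublings, so 5 × 21.82 ≈ 109 years.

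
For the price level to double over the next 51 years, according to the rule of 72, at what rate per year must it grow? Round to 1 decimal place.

72 / 51 ≈ 1.41, so about 1.4% per year.

approximately 1.4% per year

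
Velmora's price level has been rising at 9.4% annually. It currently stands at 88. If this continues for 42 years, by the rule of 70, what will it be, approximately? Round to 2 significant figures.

Doubling time ≈ 70/9.4 = 7.45 years.
42 years is 42/7.45 ≈ 5.64 doublings, a factor of 2^5.64 ≈ 49.87.
88 × 49.87 ≈ 4400.

4400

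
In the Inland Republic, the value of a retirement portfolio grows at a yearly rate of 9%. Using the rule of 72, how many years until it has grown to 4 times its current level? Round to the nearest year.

≈ 16 years

Doubling time ≈ 72/9 = 8.00 years.
Getting to 4× needs 2 doublings: 2 × 8.00 ≈ 16 years.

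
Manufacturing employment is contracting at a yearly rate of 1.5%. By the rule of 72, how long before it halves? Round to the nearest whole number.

roughly 48 years

Falling at 1.5%, it halves about every 72/1.5 = 48.00 years.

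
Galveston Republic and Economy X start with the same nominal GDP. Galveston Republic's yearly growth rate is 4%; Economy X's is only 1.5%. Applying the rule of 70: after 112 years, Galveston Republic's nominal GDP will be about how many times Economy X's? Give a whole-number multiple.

Only the 2.5-point difference matters.
70/2.5 ≈ 28.00 years per doubling of the ratio; 112 years gives 4.00 doublings, so ≈ 16×.

≈ 16 times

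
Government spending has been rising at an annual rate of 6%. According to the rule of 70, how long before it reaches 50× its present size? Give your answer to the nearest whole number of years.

One doubling takes 70/6 = 11.67 years.
50× is log₂ 50 ≈ 5.64 doublings, so ≈ 5.64 × 11.67 = 66 years.

66 years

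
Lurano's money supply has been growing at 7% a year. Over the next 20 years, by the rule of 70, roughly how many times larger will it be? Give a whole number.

Doubling time ≈ 70/7 = 10.00 years.
20/10.00 ≈ 2 doublings, so about 2^2 = 4×.

4 times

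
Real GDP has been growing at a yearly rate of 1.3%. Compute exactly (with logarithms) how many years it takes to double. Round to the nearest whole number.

t = ln(2) / ln(1 + 0.013) = 0.6931 / 0.012916 ≈ 53.66.
≈ 54 years.

54 years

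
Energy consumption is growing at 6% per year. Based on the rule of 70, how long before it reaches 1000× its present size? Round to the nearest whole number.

At 6% it doubles every 70/6 ≈ 11.67 years.
1000× is log₂ 1000 ≈ 9.97 doublings, so ≈ 9.97 × 11.67 = 116 years.

approximately 116 years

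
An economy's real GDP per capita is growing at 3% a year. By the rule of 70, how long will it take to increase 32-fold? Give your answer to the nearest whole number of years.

At 3% it doubles every 70/3 ≈ 23.33 years.
Getting to 32× needs 5 doublings: 5 × 23.33 ≈ 117 years.

117 years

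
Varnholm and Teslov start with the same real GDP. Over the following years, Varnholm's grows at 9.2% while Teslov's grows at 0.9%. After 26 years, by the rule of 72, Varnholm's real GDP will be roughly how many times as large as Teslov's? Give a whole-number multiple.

Varnholm pulls ahead at 8.3 pp per year, so the ratio doubles every 72/8.3 ≈ 8.67 years.
In 26 years that's 3.00 doublings: 2^3.00 ≈ 8.

≈ 8 times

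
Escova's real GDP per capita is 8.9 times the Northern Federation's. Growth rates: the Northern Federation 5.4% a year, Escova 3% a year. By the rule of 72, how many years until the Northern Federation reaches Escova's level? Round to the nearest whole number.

the Northern Federation gains on Escova at 5.4% − 3% = 2.4 points a year.
At that relative rate the gap halves every 72/2.4 ≈ 30.00 years.
An 8.9 times gap takes log₂(8.9) ≈ 3.15 halvings to close: 3.15 × 30.00 ≈ 95 years.

approximately 95 years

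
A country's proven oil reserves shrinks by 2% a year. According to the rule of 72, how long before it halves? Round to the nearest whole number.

around 36 years

The rule works in reverse for decay: 72/2 ≈ 36.00 years to halve.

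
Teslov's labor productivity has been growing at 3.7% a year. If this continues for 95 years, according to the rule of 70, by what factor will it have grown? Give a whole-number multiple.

32 times

At 3.7% one doubling takes ≈ 18.92 years; 95 years is 5 of them, so ×32.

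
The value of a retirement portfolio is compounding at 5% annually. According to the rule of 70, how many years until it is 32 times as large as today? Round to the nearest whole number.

about 70 years

One doubling takes 70/5 = 14.00 years.
32 = 2^5, so 5 doublings → 70 years.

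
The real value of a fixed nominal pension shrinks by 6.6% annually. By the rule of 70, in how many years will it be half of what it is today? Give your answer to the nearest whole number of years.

about 11 years

Halving time ≈ 70 / 6.6 = 10.61 → 11 years.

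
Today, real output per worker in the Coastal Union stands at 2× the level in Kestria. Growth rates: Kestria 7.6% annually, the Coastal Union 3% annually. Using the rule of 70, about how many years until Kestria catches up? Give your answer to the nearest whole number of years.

around 15 years

Kestria gains on the Coastal Union at 7.6% − 3% = 4.6 points a year.
At that relative rate the gap halves every 70/4.6 ≈ 15.22 years.
A 2× gap closes after 1 halving: 1 × 15.22 ≈ 15 years.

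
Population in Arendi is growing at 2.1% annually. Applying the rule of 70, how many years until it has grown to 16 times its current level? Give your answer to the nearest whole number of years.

Doubling time ≈ 70/2.1 = 33.33 years.
16× is 4 doublings, so 4 × 33.33 ≈ 133 years.

roughly 133 years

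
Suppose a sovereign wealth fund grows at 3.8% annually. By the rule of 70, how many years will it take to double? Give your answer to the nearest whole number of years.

approximately 18 years

At 3.8%, doubling takes about 70/3.8 = 18.42 years.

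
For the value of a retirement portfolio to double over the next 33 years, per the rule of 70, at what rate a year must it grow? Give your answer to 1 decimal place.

about 2.1%

70 / 33 ≈ 2.12, so about 2.1% a year.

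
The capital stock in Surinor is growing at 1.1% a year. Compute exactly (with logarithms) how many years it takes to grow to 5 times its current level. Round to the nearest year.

147 years

t = ln(5) / ln(1 + 0.011) = 1.6094 / 0.010940 ≈ 147.11.
≈ 147 years.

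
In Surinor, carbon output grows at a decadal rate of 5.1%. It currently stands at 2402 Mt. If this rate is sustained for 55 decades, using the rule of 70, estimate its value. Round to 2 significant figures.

It doubles every 70/5.1 ≈ 13.73 decades, so 55 decades is 4.01 doublings.
2^4.01 ≈ 16.11; 2402 × 16.11 ≈ 39000 Mt.

about 39000 Mt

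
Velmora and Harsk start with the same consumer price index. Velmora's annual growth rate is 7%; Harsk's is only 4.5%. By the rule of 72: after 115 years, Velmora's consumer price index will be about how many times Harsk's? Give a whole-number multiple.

Only the 2.5-point difference matters.
72/2.5 ≈ 28.80 years per doubling of the ratio; 115 years gives 3.99 doublings, so ≈ 16×.

≈ 16 times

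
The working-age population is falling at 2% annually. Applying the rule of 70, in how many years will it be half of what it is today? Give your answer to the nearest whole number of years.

≈ 35 years

Falling at 2%, it halves about every 70/2 = 35.00 years.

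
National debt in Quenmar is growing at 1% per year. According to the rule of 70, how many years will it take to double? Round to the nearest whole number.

Doubling time ≈ 70 / 1 = 70.00 years.

70 years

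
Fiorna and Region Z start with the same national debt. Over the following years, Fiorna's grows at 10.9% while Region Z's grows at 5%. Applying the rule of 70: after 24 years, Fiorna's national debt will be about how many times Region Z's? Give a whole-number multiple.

around 4 times

Rate gap = 10.9% − 5% = 5.9 points.
The ratio doubles every 70/5.9 ≈ 11.86 years.
24/11.86 ≈ 2.02 doublings → ratio ≈ 2^2.02 ≈ 4.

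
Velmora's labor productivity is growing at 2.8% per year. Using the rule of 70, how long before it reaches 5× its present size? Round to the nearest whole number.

roughly 58 years

At 2.8% it doubles every 70/2.8 ≈ 25.00 years.
Reaching 5× takes log₂(5) ≈ 2.32 doublings.
2.32 × 25.00 ≈ 58 years.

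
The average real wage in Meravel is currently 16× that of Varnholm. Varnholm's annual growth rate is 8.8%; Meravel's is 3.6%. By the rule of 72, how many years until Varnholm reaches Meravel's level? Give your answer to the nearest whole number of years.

around 55 years

Varnholm gains on Meravel at 8.8% − 3.6% = 5.2 points a year.
At that relative rate the gap halves every 72/5.2 ≈ 13.85 years.
A 16× gap closes after 4 halvings: 4 × 13.85 ≈ 55 years.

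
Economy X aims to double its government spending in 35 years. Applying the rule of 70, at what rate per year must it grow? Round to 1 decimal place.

2.0% per year

70 / 35 ≈ 2.00, so about 2.0% per year.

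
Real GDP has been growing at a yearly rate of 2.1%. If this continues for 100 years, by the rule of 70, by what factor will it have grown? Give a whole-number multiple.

≈ 8 times

Doubling time ≈ 70/2.1 = 33.33 years.
100/33.33 ≈ 3 doublings, so about 2^3 = 8×.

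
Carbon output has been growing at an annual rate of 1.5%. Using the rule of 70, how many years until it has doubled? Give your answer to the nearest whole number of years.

At 1.5%, doubling takes about 70/1.5 = 46.67 years.

roughly 47 years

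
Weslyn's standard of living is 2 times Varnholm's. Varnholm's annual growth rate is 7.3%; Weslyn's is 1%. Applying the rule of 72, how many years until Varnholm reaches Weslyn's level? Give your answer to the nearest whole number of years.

≈ 11 years

What matters is the difference: 6.3 pp.
Rule of 72 on the gap: the ratio halves every 72/6.3 ≈ 11.43 years.
A 2 times gap closes after 1 halving: 1 × 11.43 ≈ 11 years.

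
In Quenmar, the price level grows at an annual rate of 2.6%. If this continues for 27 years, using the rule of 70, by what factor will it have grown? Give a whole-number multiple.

At 2.6% one doubling takes ≈ 26.92 years; 27 years is 1 of them, so ×2.

approximately 2 times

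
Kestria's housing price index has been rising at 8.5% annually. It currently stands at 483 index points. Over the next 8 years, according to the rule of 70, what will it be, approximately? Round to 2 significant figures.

approximately 950 index points

Doubling time ≈ 70/8.5 = 8.24 years.
8 years is 8/8.24 ≈ 0.97 doublings, a factor of 2^0.97 ≈ 1.96.
483 × 1.96 ≈ 950 index points.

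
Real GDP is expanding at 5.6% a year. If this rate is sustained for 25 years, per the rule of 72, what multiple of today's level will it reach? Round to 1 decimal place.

Doubling time ≈ 72/5.6 = 12.86 years.
25 years / 12.86 ≈ 1.94 doublings → factor 2^1.94 ≈ 3.8.

around 3.8 times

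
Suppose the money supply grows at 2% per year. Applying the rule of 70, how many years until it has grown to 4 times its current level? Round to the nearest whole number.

about 70 years

One doubling takes 70/2 = 35.00 years.
4 = 2^2, so 2 doublings → 70 years.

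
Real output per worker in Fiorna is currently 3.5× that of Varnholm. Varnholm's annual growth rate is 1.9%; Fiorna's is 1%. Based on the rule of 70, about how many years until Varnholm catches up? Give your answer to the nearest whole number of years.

What matters is the difference: 0.9 pp.
Rule of 70 on the gap: the ratio halves every 70/0.9 ≈ 77.78 years.
A 3.5× gap takes log₂(3.5) ≈ 1.81 halvings to close: 1.81 × 77.78 ≈ 141 years.

≈ 141 years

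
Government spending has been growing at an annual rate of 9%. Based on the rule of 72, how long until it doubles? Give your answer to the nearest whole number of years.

roughly 8 years

Doubling time ≈ 72 / 9 = 8.00 years.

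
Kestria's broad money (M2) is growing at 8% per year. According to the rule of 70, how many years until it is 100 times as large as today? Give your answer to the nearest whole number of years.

58 years

At 8% it doubles every 70/8 ≈ 8.75 years.
Reaching 100× takes log₂(100) ≈ 6.64 doublings.
6.64 × 8.75 ≈ 58 years.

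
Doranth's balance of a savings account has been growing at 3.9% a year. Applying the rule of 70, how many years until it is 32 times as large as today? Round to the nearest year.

At 3.9% it doubles every 70/3.9 ≈ 17.95 years.
32× is 5 doublings, so 5 × 17.95 ≈ 90 years.

≈ 90 years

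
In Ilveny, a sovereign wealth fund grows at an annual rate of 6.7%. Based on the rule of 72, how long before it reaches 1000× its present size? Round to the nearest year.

roughly 107 years

Doubling time ≈ 72/6.7 = 10.75 years.
1000× is log₂ 1000 ≈ 9.97 doublings, so ≈ 9.97 × 10.75 = 107 years.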